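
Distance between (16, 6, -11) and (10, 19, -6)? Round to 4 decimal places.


d = sqrt((10-16)^2 + (19-6)^2 + (-6--11)^2) = 15.1658

15.1658


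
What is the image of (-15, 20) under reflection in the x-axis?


Reflection across x-axis: (x, y) -> (x, -y)
(-15, 20) -> (-15, -20)

(-15, -20)


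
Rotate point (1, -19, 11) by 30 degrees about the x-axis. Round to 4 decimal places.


x' = 1
y' = -19*cos(30) - 11*sin(30) = -21.9545
z' = -19*sin(30) + 11*cos(30) = 0.0263

(1, -21.9545, 0.0263)


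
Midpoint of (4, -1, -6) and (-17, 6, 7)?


Midpoint = ((4+-17)/2, (-1+6)/2, (-6+7)/2) = (-6.5, 2.5, 0.5)

(-6.5, 2.5, 0.5)


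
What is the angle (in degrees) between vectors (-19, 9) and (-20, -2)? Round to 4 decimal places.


dot = -19*-20 + 9*-2 = 362
|u| = 21.0238, |v| = 20.0998
cos(angle) = 0.8567
angle = 31.0568 degrees

31.0568 degrees


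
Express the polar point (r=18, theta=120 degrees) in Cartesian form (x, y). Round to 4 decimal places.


x = 18 * cos(120) = -9
y = 18 * sin(120) = 15.5885

(-9, 15.5885)


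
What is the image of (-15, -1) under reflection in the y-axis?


Reflection across y-axis: (x, y) -> (-x, y)
(-15, -1) -> (15, -1)

(15, -1)


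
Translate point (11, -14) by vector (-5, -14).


Translation: (x+dx, y+dy) = (11+-5, -14+-14) = (6, -28)

(6, -28)


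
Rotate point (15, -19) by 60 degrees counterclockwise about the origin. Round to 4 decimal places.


x' = 15*cos(60) - -19*sin(60) = 23.9545
y' = 15*sin(60) + -19*cos(60) = 3.4904

(23.9545, 3.4904)


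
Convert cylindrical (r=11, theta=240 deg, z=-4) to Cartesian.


x = 11 * cos(240) = -5.5
y = 11 * sin(240) = -9.5263
z = -4

(-5.5, -9.5263, -4)


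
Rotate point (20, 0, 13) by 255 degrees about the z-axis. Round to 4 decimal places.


x' = 20*cos(255) - 0*sin(255) = -5.1764
y' = 20*sin(255) + 0*cos(255) = -19.3185
z' = 13

(-5.1764, -19.3185, 13)


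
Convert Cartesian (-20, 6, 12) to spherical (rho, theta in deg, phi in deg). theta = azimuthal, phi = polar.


rho = sqrt((-20)^2 + 6^2 + 12^2) = 24.0832
theta = atan2(6, -20) = 163.3008 deg
phi = acos(12/24.0832) = 60.1142 deg

rho = 24.0832, theta = 163.3008 deg, phi = 60.1142 deg


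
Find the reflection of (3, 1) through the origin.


Reflection through origin: (x, y) -> (-x, -y)
(3, 1) -> (-3, -1)

(-3, -1)


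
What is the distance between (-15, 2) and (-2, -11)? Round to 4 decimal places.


d = sqrt((-2--15)^2 + (-11-2)^2) = 18.3848

18.3848


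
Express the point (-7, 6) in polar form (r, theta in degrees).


r = sqrt((-7)^2 + 6^2) = 9.2195
theta = atan2(6, -7) = 139.3987 degrees

r = 9.2195, theta = 139.3987 degrees


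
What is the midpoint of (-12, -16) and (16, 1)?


Midpoint = ((-12+16)/2, (-16+1)/2) = (2, -7.5)

(2, -7.5)


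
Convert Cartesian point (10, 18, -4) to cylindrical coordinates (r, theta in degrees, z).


r = sqrt(10^2 + 18^2) = 20.5913
theta = atan2(18, 10) = 60.9454 deg
z = -4

r = 20.5913, theta = 60.9454 deg, z = -4


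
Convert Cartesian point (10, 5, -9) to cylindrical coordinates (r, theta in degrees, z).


r = sqrt(10^2 + 5^2) = 11.1803
theta = atan2(5, 10) = 26.5651 deg
z = -9

r = 11.1803, theta = 26.5651 deg, z = -9


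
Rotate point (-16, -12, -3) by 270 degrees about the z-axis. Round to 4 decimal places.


x' = -16*cos(270) - -12*sin(270) = -12
y' = -16*sin(270) + -12*cos(270) = 16
z' = -3

(-12, 16, -3)


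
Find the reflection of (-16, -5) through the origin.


Reflection through origin: (x, y) -> (-x, -y)
(-16, -5) -> (16, 5)

(16, 5)


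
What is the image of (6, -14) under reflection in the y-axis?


Reflection across y-axis: (x, y) -> (-x, y)
(6, -14) -> (-6, -14)

(-6, -14)


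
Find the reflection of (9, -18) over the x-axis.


Reflection across x-axis: (x, y) -> (x, -y)
(9, -18) -> (9, 18)

(9, 18)


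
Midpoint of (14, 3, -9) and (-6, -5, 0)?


Midpoint = ((14+-6)/2, (3+-5)/2, (-9+0)/2) = (4, -1, -4.5)

(4, -1, -4.5)


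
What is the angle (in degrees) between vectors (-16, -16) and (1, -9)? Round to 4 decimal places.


dot = -16*1 + -16*-9 = 128
|u| = 22.6274, |v| = 9.0554
cos(angle) = 0.6247
angle = 51.3402 degrees

51.3402 degrees


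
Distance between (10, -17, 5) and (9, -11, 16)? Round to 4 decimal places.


d = sqrt((9-10)^2 + (-11--17)^2 + (16-5)^2) = 12.5698

12.5698


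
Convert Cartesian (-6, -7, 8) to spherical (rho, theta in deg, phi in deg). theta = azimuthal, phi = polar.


rho = sqrt((-6)^2 + (-7)^2 + 8^2) = 12.2066
theta = atan2(-7, -6) = 229.3987 deg
phi = acos(8/12.2066) = 49.0511 deg

rho = 12.2066, theta = 229.3987 deg, phi = 49.0511 deg


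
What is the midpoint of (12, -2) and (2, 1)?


Midpoint = ((12+2)/2, (-2+1)/2) = (7, -0.5)

(7, -0.5)


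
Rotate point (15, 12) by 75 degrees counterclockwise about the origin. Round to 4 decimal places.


x' = 15*cos(75) - 12*sin(75) = -7.7088
y' = 15*sin(75) + 12*cos(75) = 17.5947

(-7.7088, 17.5947)


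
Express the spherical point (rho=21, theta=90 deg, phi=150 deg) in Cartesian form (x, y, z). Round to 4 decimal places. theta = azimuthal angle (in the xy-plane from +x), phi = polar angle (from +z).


x = 21 * sin(150) * cos(90) = 0
y = 21 * sin(150) * sin(90) = 10.5
z = 21 * cos(150) = -18.1865

(0, 10.5, -18.1865)


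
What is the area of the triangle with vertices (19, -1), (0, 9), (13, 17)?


Area = |x1(y2-y3) + x2(y3-y1) + x3(y1-y2)| / 2
= |19*(9-17) + 0*(17--1) + 13*(-1-9)| / 2
= 141

141


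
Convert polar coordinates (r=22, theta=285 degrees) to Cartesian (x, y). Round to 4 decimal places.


x = 22 * cos(285) = 5.694
y = 22 * sin(285) = -21.2504

(5.694, -21.2504)


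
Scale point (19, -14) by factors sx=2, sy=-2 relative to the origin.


Scaling: (x*sx, y*sy) = (19*2, -14*-2) = (38, 28)

(38, 28)


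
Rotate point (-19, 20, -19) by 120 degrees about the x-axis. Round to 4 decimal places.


x' = -19
y' = 20*cos(120) - -19*sin(120) = 6.4545
z' = 20*sin(120) + -19*cos(120) = 26.8205

(-19, 6.4545, 26.8205)


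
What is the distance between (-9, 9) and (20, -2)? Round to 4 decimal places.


d = sqrt((20--9)^2 + (-2-9)^2) = 31.0161

31.0161


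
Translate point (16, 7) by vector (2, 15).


Translation: (x+dx, y+dy) = (16+2, 7+15) = (18, 22)

(18, 22)


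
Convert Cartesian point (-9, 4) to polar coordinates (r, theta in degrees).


r = sqrt((-9)^2 + 4^2) = 9.8489
theta = atan2(4, -9) = 156.0375 degrees

r = 9.8489, theta = 156.0375 degrees


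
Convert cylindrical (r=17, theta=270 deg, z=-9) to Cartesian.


x = 17 * cos(270) = 0
y = 17 * sin(270) = -17
z = -9

(0, -17, -9)


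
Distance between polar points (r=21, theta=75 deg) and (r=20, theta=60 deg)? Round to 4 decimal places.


d = sqrt(r1^2 + r2^2 - 2*r1*r2*cos(t2-t1))
d = sqrt(21^2 + 20^2 - 2*21*20*cos(60-75)) = 5.4426

5.4426


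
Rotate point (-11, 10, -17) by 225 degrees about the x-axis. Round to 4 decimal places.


x' = -11
y' = 10*cos(225) - -17*sin(225) = -19.0919
z' = 10*sin(225) + -17*cos(225) = 4.9497

(-11, -19.0919, 4.9497)


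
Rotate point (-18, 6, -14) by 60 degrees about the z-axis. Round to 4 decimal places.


x' = -18*cos(60) - 6*sin(60) = -14.1962
y' = -18*sin(60) + 6*cos(60) = -12.5885
z' = -14

(-14.1962, -12.5885, -14)


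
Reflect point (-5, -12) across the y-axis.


Reflection across y-axis: (x, y) -> (-x, y)
(-5, -12) -> (5, -12)

(5, -12)


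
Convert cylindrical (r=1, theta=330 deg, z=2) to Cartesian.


x = 1 * cos(330) = 0.866
y = 1 * sin(330) = -0.5
z = 2

(0.866, -0.5, 2)


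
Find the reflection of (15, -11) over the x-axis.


Reflection across x-axis: (x, y) -> (x, -y)
(15, -11) -> (15, 11)

(15, 11)


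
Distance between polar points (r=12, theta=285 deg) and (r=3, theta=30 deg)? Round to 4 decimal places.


d = sqrt(r1^2 + r2^2 - 2*r1*r2*cos(t2-t1))
d = sqrt(12^2 + 3^2 - 2*12*3*cos(30-285)) = 13.101

13.101


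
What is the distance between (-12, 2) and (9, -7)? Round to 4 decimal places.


d = sqrt((9--12)^2 + (-7-2)^2) = 22.8473

22.8473


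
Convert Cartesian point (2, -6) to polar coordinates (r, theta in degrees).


r = sqrt(2^2 + (-6)^2) = 6.3246
theta = atan2(-6, 2) = 288.4349 degrees

r = 6.3246, theta = 288.4349 degrees


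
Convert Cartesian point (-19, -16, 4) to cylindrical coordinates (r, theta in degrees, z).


r = sqrt((-19)^2 + (-16)^2) = 24.8395
theta = atan2(-16, -19) = 220.1009 deg
z = 4

r = 24.8395, theta = 220.1009 deg, z = 4


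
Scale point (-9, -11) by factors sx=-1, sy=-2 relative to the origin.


Scaling: (x*sx, y*sy) = (-9*-1, -11*-2) = (9, 22)

(9, 22)


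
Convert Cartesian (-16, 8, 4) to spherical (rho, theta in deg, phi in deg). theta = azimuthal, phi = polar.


rho = sqrt((-16)^2 + 8^2 + 4^2) = 18.3303
theta = atan2(8, -16) = 153.4349 deg
phi = acos(4/18.3303) = 77.3956 deg

rho = 18.3303, theta = 153.4349 deg, phi = 77.3956 deg


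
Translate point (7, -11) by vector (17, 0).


Translation: (x+dx, y+dy) = (7+17, -11+0) = (24, -11)

(24, -11)


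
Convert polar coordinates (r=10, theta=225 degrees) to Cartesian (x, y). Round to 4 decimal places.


x = 10 * cos(225) = -7.0711
y = 10 * sin(225) = -7.0711

(-7.0711, -7.0711)


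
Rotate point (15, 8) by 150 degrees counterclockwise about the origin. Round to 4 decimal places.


x' = 15*cos(150) - 8*sin(150) = -16.9904
y' = 15*sin(150) + 8*cos(150) = 0.5718

(-16.9904, 0.5718)


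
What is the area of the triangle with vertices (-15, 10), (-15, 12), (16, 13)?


Area = |x1(y2-y3) + x2(y3-y1) + x3(y1-y2)| / 2
= |-15*(12-13) + -15*(13-10) + 16*(10-12)| / 2
= 31

31


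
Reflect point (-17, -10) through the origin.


Reflection through origin: (x, y) -> (-x, -y)
(-17, -10) -> (17, 10)

(17, 10)


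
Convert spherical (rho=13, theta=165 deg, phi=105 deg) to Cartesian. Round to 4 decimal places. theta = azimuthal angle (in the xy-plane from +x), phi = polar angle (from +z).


x = 13 * sin(105) * cos(165) = -12.1292
y = 13 * sin(105) * sin(165) = 3.25
z = 13 * cos(105) = -3.3646

(-12.1292, 3.25, -3.3646)


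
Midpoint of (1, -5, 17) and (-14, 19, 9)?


Midpoint = ((1+-14)/2, (-5+19)/2, (17+9)/2) = (-6.5, 7, 13)

(-6.5, 7, 13)


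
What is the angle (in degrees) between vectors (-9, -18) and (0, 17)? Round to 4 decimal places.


dot = -9*0 + -18*17 = -306
|u| = 20.1246, |v| = 17
cos(angle) = -0.8944
angle = 153.4349 degrees

153.4349 degrees


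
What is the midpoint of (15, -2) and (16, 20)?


Midpoint = ((15+16)/2, (-2+20)/2) = (15.5, 9)

(15.5, 9)


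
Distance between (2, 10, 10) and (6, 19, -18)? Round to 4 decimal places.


d = sqrt((6-2)^2 + (19-10)^2 + (-18-10)^2) = 29.6816

29.6816


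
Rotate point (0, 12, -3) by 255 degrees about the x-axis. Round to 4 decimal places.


x' = 0
y' = 12*cos(255) - -3*sin(255) = -6.0036
z' = 12*sin(255) + -3*cos(255) = -10.8147

(0, -6.0036, -10.8147)


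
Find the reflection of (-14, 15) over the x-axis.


Reflection across x-axis: (x, y) -> (x, -y)
(-14, 15) -> (-14, -15)

(-14, -15)


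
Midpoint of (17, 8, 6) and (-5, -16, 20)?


Midpoint = ((17+-5)/2, (8+-16)/2, (6+20)/2) = (6, -4, 13)

(6, -4, 13)


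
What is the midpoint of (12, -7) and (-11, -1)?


Midpoint = ((12+-11)/2, (-7+-1)/2) = (0.5, -4)

(0.5, -4)


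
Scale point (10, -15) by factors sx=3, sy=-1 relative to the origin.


Scaling: (x*sx, y*sy) = (10*3, -15*-1) = (30, 15)

(30, 15)


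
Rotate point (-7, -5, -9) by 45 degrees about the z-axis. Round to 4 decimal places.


x' = -7*cos(45) - -5*sin(45) = -1.4142
y' = -7*sin(45) + -5*cos(45) = -8.4853
z' = -9

(-1.4142, -8.4853, -9)


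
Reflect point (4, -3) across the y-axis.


Reflection across y-axis: (x, y) -> (-x, y)
(4, -3) -> (-4, -3)

(-4, -3)


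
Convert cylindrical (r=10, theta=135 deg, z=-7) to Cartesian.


x = 10 * cos(135) = -7.0711
y = 10 * sin(135) = 7.0711
z = -7

(-7.0711, 7.0711, -7)


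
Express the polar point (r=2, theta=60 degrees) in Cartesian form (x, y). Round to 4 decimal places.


x = 2 * cos(60) = 1
y = 2 * sin(60) = 1.7321

(1, 1.7321)


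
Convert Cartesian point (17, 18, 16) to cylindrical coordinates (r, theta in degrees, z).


r = sqrt(17^2 + 18^2) = 24.7588
theta = atan2(18, 17) = 46.6366 deg
z = 16

r = 24.7588, theta = 46.6366 deg, z = 16


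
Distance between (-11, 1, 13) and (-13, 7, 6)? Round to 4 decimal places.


d = sqrt((-13--11)^2 + (7-1)^2 + (6-13)^2) = 9.434

9.434


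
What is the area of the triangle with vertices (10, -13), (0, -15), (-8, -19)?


Area = |x1(y2-y3) + x2(y3-y1) + x3(y1-y2)| / 2
= |10*(-15--19) + 0*(-19--13) + -8*(-13--15)| / 2
= 12

12


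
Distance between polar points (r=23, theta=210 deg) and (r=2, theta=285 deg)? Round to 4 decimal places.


d = sqrt(r1^2 + r2^2 - 2*r1*r2*cos(t2-t1))
d = sqrt(23^2 + 2^2 - 2*23*2*cos(285-210)) = 22.5652

22.5652


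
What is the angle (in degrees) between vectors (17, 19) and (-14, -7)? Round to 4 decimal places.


dot = 17*-14 + 19*-7 = -371
|u| = 25.4951, |v| = 15.6525
cos(angle) = -0.9297
angle = 158.3852 degrees

158.3852 degrees


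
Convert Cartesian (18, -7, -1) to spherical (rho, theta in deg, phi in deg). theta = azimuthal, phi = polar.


rho = sqrt(18^2 + (-7)^2 + (-1)^2) = 19.3391
theta = atan2(-7, 18) = 338.7495 deg
phi = acos(-1/19.3391) = 92.964 deg

rho = 19.3391, theta = 338.7495 deg, phi = 92.964 deg


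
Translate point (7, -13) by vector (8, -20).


Translation: (x+dx, y+dy) = (7+8, -13+-20) = (15, -33)

(15, -33)


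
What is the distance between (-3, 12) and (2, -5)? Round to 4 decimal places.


d = sqrt((2--3)^2 + (-5-12)^2) = 17.72

17.72


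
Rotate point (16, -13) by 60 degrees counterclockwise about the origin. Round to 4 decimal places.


x' = 16*cos(60) - -13*sin(60) = 19.2583
y' = 16*sin(60) + -13*cos(60) = 7.3564

(19.2583, 7.3564)


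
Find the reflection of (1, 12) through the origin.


Reflection through origin: (x, y) -> (-x, -y)
(1, 12) -> (-1, -12)

(-1, -12)


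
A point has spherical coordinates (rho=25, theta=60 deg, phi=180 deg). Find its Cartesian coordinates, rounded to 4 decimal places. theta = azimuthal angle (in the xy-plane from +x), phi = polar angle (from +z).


x = 25 * sin(180) * cos(60) = 0
y = 25 * sin(180) * sin(60) = 0
z = 25 * cos(180) = -25

(0, 0, -25)


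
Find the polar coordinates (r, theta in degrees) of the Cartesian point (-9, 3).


r = sqrt((-9)^2 + 3^2) = 9.4868
theta = atan2(3, -9) = 161.5651 degrees

r = 9.4868, theta = 161.5651 degrees


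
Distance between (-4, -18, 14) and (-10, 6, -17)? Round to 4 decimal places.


d = sqrt((-10--4)^2 + (6--18)^2 + (-17-14)^2) = 39.6611

39.6611


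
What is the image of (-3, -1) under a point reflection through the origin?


Reflection through origin: (x, y) -> (-x, -y)
(-3, -1) -> (3, 1)

(3, 1)


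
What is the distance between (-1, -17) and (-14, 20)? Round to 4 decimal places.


d = sqrt((-14--1)^2 + (20--17)^2) = 39.2173

39.2173


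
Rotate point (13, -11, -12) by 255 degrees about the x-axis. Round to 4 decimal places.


x' = 13
y' = -11*cos(255) - -12*sin(255) = -8.7441
z' = -11*sin(255) + -12*cos(255) = 13.731

(13, -8.7441, 13.731)


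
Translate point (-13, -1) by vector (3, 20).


Translation: (x+dx, y+dy) = (-13+3, -1+20) = (-10, 19)

(-10, 19)


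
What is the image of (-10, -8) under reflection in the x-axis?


Reflection across x-axis: (x, y) -> (x, -y)
(-10, -8) -> (-10, 8)

(-10, 8)


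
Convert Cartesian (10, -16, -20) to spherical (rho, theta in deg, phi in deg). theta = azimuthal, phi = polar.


rho = sqrt(10^2 + (-16)^2 + (-20)^2) = 27.4955
theta = atan2(-16, 10) = 302.0054 deg
phi = acos(-20/27.4955) = 136.6683 deg

rho = 27.4955, theta = 302.0054 deg, phi = 136.6683 deg


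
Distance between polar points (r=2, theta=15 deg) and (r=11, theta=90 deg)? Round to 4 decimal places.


d = sqrt(r1^2 + r2^2 - 2*r1*r2*cos(t2-t1))
d = sqrt(2^2 + 11^2 - 2*2*11*cos(90-15)) = 10.6589

10.6589


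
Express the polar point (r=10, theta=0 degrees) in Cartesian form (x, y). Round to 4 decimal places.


x = 10 * cos(0) = 10
y = 10 * sin(0) = 0

(10, 0)


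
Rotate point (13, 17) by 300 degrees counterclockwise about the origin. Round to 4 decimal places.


x' = 13*cos(300) - 17*sin(300) = 21.2224
y' = 13*sin(300) + 17*cos(300) = -2.7583

(21.2224, -2.7583)


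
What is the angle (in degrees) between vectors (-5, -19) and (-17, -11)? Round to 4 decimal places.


dot = -5*-17 + -19*-11 = 294
|u| = 19.6469, |v| = 20.2485
cos(angle) = 0.739
angle = 42.3512 degrees

42.3512 degrees


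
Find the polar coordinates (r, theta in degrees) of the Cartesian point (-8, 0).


r = sqrt((-8)^2 + 0^2) = 8
theta = atan2(0, -8) = 180 degrees

r = 8, theta = 180 degrees


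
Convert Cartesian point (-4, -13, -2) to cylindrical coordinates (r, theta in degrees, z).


r = sqrt((-4)^2 + (-13)^2) = 13.6015
theta = atan2(-13, -4) = 252.8973 deg
z = -2

r = 13.6015, theta = 252.8973 deg, z = -2


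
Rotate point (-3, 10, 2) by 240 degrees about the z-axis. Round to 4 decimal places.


x' = -3*cos(240) - 10*sin(240) = 10.1603
y' = -3*sin(240) + 10*cos(240) = -2.4019
z' = 2

(10.1603, -2.4019, 2)


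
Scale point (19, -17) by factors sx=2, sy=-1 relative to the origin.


Scaling: (x*sx, y*sy) = (19*2, -17*-1) = (38, 17)

(38, 17)


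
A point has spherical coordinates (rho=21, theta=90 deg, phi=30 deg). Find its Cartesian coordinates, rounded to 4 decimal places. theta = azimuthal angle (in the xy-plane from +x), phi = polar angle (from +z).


x = 21 * sin(30) * cos(90) = 0
y = 21 * sin(30) * sin(90) = 10.5
z = 21 * cos(30) = 18.1865

(0, 10.5, 18.1865)


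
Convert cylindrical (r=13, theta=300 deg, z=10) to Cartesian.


x = 13 * cos(300) = 6.5
y = 13 * sin(300) = -11.2583
z = 10

(6.5, -11.2583, 10)


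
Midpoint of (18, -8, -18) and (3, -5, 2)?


Midpoint = ((18+3)/2, (-8+-5)/2, (-18+2)/2) = (10.5, -6.5, -8)

(10.5, -6.5, -8)


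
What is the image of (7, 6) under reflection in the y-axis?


Reflection across y-axis: (x, y) -> (-x, y)
(7, 6) -> (-7, 6)

(-7, 6)


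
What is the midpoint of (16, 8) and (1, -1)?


Midpoint = ((16+1)/2, (8+-1)/2) = (8.5, 3.5)

(8.5, 3.5)


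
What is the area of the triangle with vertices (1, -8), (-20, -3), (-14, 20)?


Area = |x1(y2-y3) + x2(y3-y1) + x3(y1-y2)| / 2
= |1*(-3-20) + -20*(20--8) + -14*(-8--3)| / 2
= 256.5

256.5


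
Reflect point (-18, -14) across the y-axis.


Reflection across y-axis: (x, y) -> (-x, y)
(-18, -14) -> (18, -14)

(18, -14)


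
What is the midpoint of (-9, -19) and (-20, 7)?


Midpoint = ((-9+-20)/2, (-19+7)/2) = (-14.5, -6)

(-14.5, -6)


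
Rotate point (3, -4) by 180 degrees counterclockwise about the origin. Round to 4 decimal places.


x' = 3*cos(180) - -4*sin(180) = -3
y' = 3*sin(180) + -4*cos(180) = 4

(-3, 4)


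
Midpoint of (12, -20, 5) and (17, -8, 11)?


Midpoint = ((12+17)/2, (-20+-8)/2, (5+11)/2) = (14.5, -14, 8)

(14.5, -14, 8)


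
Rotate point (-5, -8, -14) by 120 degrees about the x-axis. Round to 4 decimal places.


x' = -5
y' = -8*cos(120) - -14*sin(120) = 16.1244
z' = -8*sin(120) + -14*cos(120) = 0.0718

(-5, 16.1244, 0.0718)


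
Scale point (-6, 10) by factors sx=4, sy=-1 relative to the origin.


Scaling: (x*sx, y*sy) = (-6*4, 10*-1) = (-24, -10)

(-24, -10)


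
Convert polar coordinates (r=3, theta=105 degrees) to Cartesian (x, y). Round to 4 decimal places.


x = 3 * cos(105) = -0.7765
y = 3 * sin(105) = 2.8978

(-0.7765, 2.8978)


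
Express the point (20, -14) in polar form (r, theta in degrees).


r = sqrt(20^2 + (-14)^2) = 24.4131
theta = atan2(-14, 20) = 325.008 degrees

r = 24.4131, theta = 325.008 degrees


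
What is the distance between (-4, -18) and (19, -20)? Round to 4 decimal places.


d = sqrt((19--4)^2 + (-20--18)^2) = 23.0868

23.0868


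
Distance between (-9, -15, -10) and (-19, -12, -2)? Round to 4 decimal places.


d = sqrt((-19--9)^2 + (-12--15)^2 + (-2--10)^2) = 13.1529

13.1529


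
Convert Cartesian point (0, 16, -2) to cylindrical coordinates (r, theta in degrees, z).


r = sqrt(0^2 + 16^2) = 16
theta = atan2(16, 0) = 90 deg
z = -2

r = 16, theta = 90 deg, z = -2


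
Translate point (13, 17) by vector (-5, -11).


Translation: (x+dx, y+dy) = (13+-5, 17+-11) = (8, 6)

(8, 6)


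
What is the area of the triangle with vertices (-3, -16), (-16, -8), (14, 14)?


Area = |x1(y2-y3) + x2(y3-y1) + x3(y1-y2)| / 2
= |-3*(-8-14) + -16*(14--16) + 14*(-16--8)| / 2
= 263

263


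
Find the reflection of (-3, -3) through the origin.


Reflection through origin: (x, y) -> (-x, -y)
(-3, -3) -> (3, 3)

(3, 3)


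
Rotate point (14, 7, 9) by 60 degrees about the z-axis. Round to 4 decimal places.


x' = 14*cos(60) - 7*sin(60) = 0.9378
y' = 14*sin(60) + 7*cos(60) = 15.6244
z' = 9

(0.9378, 15.6244, 9)


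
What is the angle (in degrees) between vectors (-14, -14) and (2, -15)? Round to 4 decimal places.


dot = -14*2 + -14*-15 = 182
|u| = 19.799, |v| = 15.1327
cos(angle) = 0.6075
angle = 52.5946 degrees

52.5946 degrees


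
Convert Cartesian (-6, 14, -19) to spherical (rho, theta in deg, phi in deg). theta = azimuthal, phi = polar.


rho = sqrt((-6)^2 + 14^2 + (-19)^2) = 24.3516
theta = atan2(14, -6) = 113.1986 deg
phi = acos(-19/24.3516) = 141.2822 deg

rho = 24.3516, theta = 113.1986 deg, phi = 141.2822 deg


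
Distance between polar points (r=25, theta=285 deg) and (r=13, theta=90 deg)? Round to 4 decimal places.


d = sqrt(r1^2 + r2^2 - 2*r1*r2*cos(t2-t1))
d = sqrt(25^2 + 13^2 - 2*25*13*cos(90-285)) = 37.7075

37.7075


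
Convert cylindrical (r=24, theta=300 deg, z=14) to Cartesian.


x = 24 * cos(300) = 12
y = 24 * sin(300) = -20.7846
z = 14

(12, -20.7846, 14)


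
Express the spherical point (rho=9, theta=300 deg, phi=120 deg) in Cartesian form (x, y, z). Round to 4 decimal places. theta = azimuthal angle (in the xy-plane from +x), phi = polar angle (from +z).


x = 9 * sin(120) * cos(300) = 3.8971
y = 9 * sin(120) * sin(300) = -6.75
z = 9 * cos(120) = -4.5

(3.8971, -6.75, -4.5)


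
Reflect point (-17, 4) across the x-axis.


Reflection across x-axis: (x, y) -> (x, -y)
(-17, 4) -> (-17, -4)

(-17, -4)


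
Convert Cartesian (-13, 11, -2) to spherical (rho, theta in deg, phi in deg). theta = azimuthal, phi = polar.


rho = sqrt((-13)^2 + 11^2 + (-2)^2) = 17.1464
theta = atan2(11, -13) = 139.7636 deg
phi = acos(-2/17.1464) = 96.6984 deg

rho = 17.1464, theta = 139.7636 deg, phi = 96.6984 deg


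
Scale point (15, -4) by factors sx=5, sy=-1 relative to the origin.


Scaling: (x*sx, y*sy) = (15*5, -4*-1) = (75, 4)

(75, 4)


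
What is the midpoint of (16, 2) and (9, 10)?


Midpoint = ((16+9)/2, (2+10)/2) = (12.5, 6)

(12.5, 6)


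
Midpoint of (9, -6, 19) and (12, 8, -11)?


Midpoint = ((9+12)/2, (-6+8)/2, (19+-11)/2) = (10.5, 1, 4)

(10.5, 1, 4)


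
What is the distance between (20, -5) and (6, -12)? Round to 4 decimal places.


d = sqrt((6-20)^2 + (-12--5)^2) = 15.6525

15.6525


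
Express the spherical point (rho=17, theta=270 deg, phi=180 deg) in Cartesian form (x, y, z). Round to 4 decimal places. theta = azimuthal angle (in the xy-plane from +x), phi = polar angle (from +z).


x = 17 * sin(180) * cos(270) = 0
y = 17 * sin(180) * sin(270) = 0
z = 17 * cos(180) = -17

(0, 0, -17)


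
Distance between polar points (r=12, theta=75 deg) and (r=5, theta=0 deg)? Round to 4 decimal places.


d = sqrt(r1^2 + r2^2 - 2*r1*r2*cos(t2-t1))
d = sqrt(12^2 + 5^2 - 2*12*5*cos(0-75)) = 11.7449

11.7449


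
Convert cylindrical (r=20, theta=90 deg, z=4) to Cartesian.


x = 20 * cos(90) = 0
y = 20 * sin(90) = 20
z = 4

(0, 20, 4)


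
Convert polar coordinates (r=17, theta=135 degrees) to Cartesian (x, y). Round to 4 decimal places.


x = 17 * cos(135) = -12.0208
y = 17 * sin(135) = 12.0208

(-12.0208, 12.0208)


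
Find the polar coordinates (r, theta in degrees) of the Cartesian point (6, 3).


r = sqrt(6^2 + 3^2) = 6.7082
theta = atan2(3, 6) = 26.5651 degrees

r = 6.7082, theta = 26.5651 degrees


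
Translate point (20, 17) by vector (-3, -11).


Translation: (x+dx, y+dy) = (20+-3, 17+-11) = (17, 6)

(17, 6)


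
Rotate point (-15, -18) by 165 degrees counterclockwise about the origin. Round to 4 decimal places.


x' = -15*cos(165) - -18*sin(165) = 19.1476
y' = -15*sin(165) + -18*cos(165) = 13.5044

(19.1476, 13.5044)


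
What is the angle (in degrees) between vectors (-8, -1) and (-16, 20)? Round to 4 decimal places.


dot = -8*-16 + -1*20 = 108
|u| = 8.0623, |v| = 25.6125
cos(angle) = 0.523
angle = 58.4652 degrees

58.4652 degrees


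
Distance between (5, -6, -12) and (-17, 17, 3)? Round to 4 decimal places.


d = sqrt((-17-5)^2 + (17--6)^2 + (3--12)^2) = 35.1852

35.1852


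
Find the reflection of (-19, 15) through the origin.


Reflection through origin: (x, y) -> (-x, -y)
(-19, 15) -> (19, -15)

(19, -15)


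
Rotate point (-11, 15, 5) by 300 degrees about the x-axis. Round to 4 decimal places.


x' = -11
y' = 15*cos(300) - 5*sin(300) = 11.8301
z' = 15*sin(300) + 5*cos(300) = -10.4904

(-11, 11.8301, -10.4904)


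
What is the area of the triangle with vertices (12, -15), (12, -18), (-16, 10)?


Area = |x1(y2-y3) + x2(y3-y1) + x3(y1-y2)| / 2
= |12*(-18-10) + 12*(10--15) + -16*(-15--18)| / 2
= 42

42


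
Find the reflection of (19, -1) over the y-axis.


Reflection across y-axis: (x, y) -> (-x, y)
(19, -1) -> (-19, -1)

(-19, -1)


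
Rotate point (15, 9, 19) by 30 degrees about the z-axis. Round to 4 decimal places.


x' = 15*cos(30) - 9*sin(30) = 8.4904
y' = 15*sin(30) + 9*cos(30) = 15.2942
z' = 19

(8.4904, 15.2942, 19)


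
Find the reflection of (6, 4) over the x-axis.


Reflection across x-axis: (x, y) -> (x, -y)
(6, 4) -> (6, -4)

(6, -4)


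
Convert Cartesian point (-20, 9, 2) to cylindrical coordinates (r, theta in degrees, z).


r = sqrt((-20)^2 + 9^2) = 21.9317
theta = atan2(9, -20) = 155.7723 deg
z = 2

r = 21.9317, theta = 155.7723 deg, z = 2


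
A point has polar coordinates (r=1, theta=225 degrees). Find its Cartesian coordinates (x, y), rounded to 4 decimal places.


x = 1 * cos(225) = -0.7071
y = 1 * sin(225) = -0.7071

(-0.7071, -0.7071)


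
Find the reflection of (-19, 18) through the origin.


Reflection through origin: (x, y) -> (-x, -y)
(-19, 18) -> (19, -18)

(19, -18)


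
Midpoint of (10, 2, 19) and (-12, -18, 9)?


Midpoint = ((10+-12)/2, (2+-18)/2, (19+9)/2) = (-1, -8, 14)

(-1, -8, 14)


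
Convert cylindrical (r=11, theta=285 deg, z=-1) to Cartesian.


x = 11 * cos(285) = 2.847
y = 11 * sin(285) = -10.6252
z = -1

(2.847, -10.6252, -1)


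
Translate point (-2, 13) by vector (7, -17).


Translation: (x+dx, y+dy) = (-2+7, 13+-17) = (5, -4)

(5, -4)


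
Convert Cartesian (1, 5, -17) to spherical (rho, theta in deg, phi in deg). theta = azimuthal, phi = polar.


rho = sqrt(1^2 + 5^2 + (-17)^2) = 17.7482
theta = atan2(5, 1) = 78.6901 deg
phi = acos(-17/17.7482) = 163.3038 deg

rho = 17.7482, theta = 78.6901 deg, phi = 163.3038 deg


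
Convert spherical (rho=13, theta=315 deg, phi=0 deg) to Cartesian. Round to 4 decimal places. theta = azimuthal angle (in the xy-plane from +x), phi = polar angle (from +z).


x = 13 * sin(0) * cos(315) = 0
y = 13 * sin(0) * sin(315) = 0
z = 13 * cos(0) = 13

(0, 0, 13)


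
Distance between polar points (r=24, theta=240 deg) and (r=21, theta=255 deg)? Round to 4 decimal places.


d = sqrt(r1^2 + r2^2 - 2*r1*r2*cos(t2-t1))
d = sqrt(24^2 + 21^2 - 2*24*21*cos(255-240)) = 6.5838

6.5838


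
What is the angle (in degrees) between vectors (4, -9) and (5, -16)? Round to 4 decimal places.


dot = 4*5 + -9*-16 = 164
|u| = 9.8489, |v| = 16.7631
cos(angle) = 0.9934
angle = 6.6085 degrees

6.6085 degrees


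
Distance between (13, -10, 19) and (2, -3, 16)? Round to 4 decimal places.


d = sqrt((2-13)^2 + (-3--10)^2 + (16-19)^2) = 13.3791

13.3791


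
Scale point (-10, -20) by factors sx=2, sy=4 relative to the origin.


Scaling: (x*sx, y*sy) = (-10*2, -20*4) = (-20, -80)

(-20, -80)


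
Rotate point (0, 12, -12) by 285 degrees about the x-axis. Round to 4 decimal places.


x' = 0
y' = 12*cos(285) - -12*sin(285) = -8.4853
z' = 12*sin(285) + -12*cos(285) = -14.6969

(0, -8.4853, -14.6969)


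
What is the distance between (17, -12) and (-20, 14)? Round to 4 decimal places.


d = sqrt((-20-17)^2 + (14--12)^2) = 45.2217

45.2217


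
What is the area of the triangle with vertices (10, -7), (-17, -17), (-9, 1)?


Area = |x1(y2-y3) + x2(y3-y1) + x3(y1-y2)| / 2
= |10*(-17-1) + -17*(1--7) + -9*(-7--17)| / 2
= 203

203


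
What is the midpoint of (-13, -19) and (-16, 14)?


Midpoint = ((-13+-16)/2, (-19+14)/2) = (-14.5, -2.5)

(-14.5, -2.5)


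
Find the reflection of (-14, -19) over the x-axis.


Reflection across x-axis: (x, y) -> (x, -y)
(-14, -19) -> (-14, 19)

(-14, 19)


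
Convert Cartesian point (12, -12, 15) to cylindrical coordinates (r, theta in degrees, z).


r = sqrt(12^2 + (-12)^2) = 16.9706
theta = atan2(-12, 12) = 315 deg
z = 15

r = 16.9706, theta = 315 deg, z = 15


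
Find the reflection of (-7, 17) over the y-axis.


Reflection across y-axis: (x, y) -> (-x, y)
(-7, 17) -> (7, 17)

(7, 17)


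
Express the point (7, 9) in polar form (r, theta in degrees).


r = sqrt(7^2 + 9^2) = 11.4018
theta = atan2(9, 7) = 52.125 degrees

r = 11.4018, theta = 52.125 degrees


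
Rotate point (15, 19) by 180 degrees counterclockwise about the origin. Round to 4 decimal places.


x' = 15*cos(180) - 19*sin(180) = -15
y' = 15*sin(180) + 19*cos(180) = -19

(-15, -19)


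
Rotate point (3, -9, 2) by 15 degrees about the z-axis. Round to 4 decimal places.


x' = 3*cos(15) - -9*sin(15) = 5.2271
y' = 3*sin(15) + -9*cos(15) = -7.9169
z' = 2

(5.2271, -7.9169, 2)


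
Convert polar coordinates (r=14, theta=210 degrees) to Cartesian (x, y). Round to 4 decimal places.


x = 14 * cos(210) = -12.1244
y = 14 * sin(210) = -7

(-12.1244, -7)


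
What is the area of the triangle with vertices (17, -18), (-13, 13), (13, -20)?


Area = |x1(y2-y3) + x2(y3-y1) + x3(y1-y2)| / 2
= |17*(13--20) + -13*(-20--18) + 13*(-18-13)| / 2
= 92

92


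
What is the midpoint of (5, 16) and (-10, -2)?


Midpoint = ((5+-10)/2, (16+-2)/2) = (-2.5, 7)

(-2.5, 7)


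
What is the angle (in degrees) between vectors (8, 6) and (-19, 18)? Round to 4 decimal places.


dot = 8*-19 + 6*18 = -44
|u| = 10, |v| = 26.1725
cos(angle) = -0.1681
angle = 99.6783 degrees

99.6783 degrees


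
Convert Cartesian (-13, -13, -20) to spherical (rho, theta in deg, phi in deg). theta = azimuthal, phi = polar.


rho = sqrt((-13)^2 + (-13)^2 + (-20)^2) = 27.1662
theta = atan2(-13, -13) = 225 deg
phi = acos(-20/27.1662) = 137.4096 deg

rho = 27.1662, theta = 225 deg, phi = 137.4096 deg


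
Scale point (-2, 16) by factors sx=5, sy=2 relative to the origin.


Scaling: (x*sx, y*sy) = (-2*5, 16*2) = (-10, 32)

(-10, 32)


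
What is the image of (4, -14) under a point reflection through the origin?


Reflection through origin: (x, y) -> (-x, -y)
(4, -14) -> (-4, 14)

(-4, 14)


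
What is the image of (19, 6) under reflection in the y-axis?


Reflection across y-axis: (x, y) -> (-x, y)
(19, 6) -> (-19, 6)

(-19, 6)


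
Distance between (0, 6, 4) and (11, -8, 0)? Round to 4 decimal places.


d = sqrt((11-0)^2 + (-8-6)^2 + (0-4)^2) = 18.2483

18.2483


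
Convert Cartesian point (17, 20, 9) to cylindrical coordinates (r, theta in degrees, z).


r = sqrt(17^2 + 20^2) = 26.2488
theta = atan2(20, 17) = 49.6355 deg
z = 9

r = 26.2488, theta = 49.6355 deg, z = 9


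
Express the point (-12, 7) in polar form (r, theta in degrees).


r = sqrt((-12)^2 + 7^2) = 13.8924
theta = atan2(7, -12) = 149.7436 degrees

r = 13.8924, theta = 149.7436 degrees


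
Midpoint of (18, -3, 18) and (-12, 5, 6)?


Midpoint = ((18+-12)/2, (-3+5)/2, (18+6)/2) = (3, 1, 12)

(3, 1, 12)


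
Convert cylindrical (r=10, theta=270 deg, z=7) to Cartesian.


x = 10 * cos(270) = 0
y = 10 * sin(270) = -10
z = 7

(0, -10, 7)


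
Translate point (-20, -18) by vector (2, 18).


Translation: (x+dx, y+dy) = (-20+2, -18+18) = (-18, 0)

(-18, 0)


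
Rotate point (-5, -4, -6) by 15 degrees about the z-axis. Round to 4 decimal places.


x' = -5*cos(15) - -4*sin(15) = -3.7944
y' = -5*sin(15) + -4*cos(15) = -5.1578
z' = -6

(-3.7944, -5.1578, -6)


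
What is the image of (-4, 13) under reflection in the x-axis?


Reflection across x-axis: (x, y) -> (x, -y)
(-4, 13) -> (-4, -13)

(-4, -13)


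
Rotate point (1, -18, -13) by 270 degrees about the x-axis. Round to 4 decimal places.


x' = 1
y' = -18*cos(270) - -13*sin(270) = -13
z' = -18*sin(270) + -13*cos(270) = 18

(1, -13, 18)


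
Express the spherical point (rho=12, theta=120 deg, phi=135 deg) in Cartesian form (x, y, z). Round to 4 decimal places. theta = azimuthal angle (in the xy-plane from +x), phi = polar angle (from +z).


x = 12 * sin(135) * cos(120) = -4.2426
y = 12 * sin(135) * sin(120) = 7.3485
z = 12 * cos(135) = -8.4853

(-4.2426, 7.3485, -8.4853)


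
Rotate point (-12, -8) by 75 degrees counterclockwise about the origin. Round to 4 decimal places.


x' = -12*cos(75) - -8*sin(75) = 4.6216
y' = -12*sin(75) + -8*cos(75) = -13.6617

(4.6216, -13.6617)


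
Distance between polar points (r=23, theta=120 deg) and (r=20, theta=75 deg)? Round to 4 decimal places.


d = sqrt(r1^2 + r2^2 - 2*r1*r2*cos(t2-t1))
d = sqrt(23^2 + 20^2 - 2*23*20*cos(75-120)) = 16.6872

16.6872


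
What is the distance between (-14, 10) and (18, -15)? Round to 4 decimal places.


d = sqrt((18--14)^2 + (-15-10)^2) = 40.6079

40.6079


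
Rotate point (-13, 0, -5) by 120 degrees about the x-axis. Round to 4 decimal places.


x' = -13
y' = 0*cos(120) - -5*sin(120) = 4.3301
z' = 0*sin(120) + -5*cos(120) = 2.5

(-13, 4.3301, 2.5)


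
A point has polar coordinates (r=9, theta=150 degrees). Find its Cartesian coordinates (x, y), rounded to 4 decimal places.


x = 9 * cos(150) = -7.7942
y = 9 * sin(150) = 4.5

(-7.7942, 4.5)


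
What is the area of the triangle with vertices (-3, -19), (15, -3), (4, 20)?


Area = |x1(y2-y3) + x2(y3-y1) + x3(y1-y2)| / 2
= |-3*(-3-20) + 15*(20--19) + 4*(-19--3)| / 2
= 295

295


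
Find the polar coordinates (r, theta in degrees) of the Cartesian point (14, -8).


r = sqrt(14^2 + (-8)^2) = 16.1245
theta = atan2(-8, 14) = 330.2551 degrees

r = 16.1245, theta = 330.2551 degrees


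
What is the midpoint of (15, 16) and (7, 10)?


Midpoint = ((15+7)/2, (16+10)/2) = (11, 13)

(11, 13)


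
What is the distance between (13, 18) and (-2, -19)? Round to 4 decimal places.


d = sqrt((-2-13)^2 + (-19-18)^2) = 39.9249

39.9249


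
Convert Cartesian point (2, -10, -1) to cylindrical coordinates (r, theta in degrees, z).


r = sqrt(2^2 + (-10)^2) = 10.198
theta = atan2(-10, 2) = 281.3099 deg
z = -1

r = 10.198, theta = 281.3099 deg, z = -1


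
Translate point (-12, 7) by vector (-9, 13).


Translation: (x+dx, y+dy) = (-12+-9, 7+13) = (-21, 20)

(-21, 20)


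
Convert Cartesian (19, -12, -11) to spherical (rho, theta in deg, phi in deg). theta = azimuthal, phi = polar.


rho = sqrt(19^2 + (-12)^2 + (-11)^2) = 25.02
theta = atan2(-12, 19) = 327.7244 deg
phi = acos(-11/25.02) = 116.0815 deg

rho = 25.02, theta = 327.7244 deg, phi = 116.0815 deg


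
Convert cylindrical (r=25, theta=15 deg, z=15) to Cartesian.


x = 25 * cos(15) = 24.1481
y = 25 * sin(15) = 6.4705
z = 15

(24.1481, 6.4705, 15)


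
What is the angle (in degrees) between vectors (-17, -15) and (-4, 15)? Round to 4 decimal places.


dot = -17*-4 + -15*15 = -157
|u| = 22.6716, |v| = 15.5242
cos(angle) = -0.4461
angle = 116.4922 degrees

116.4922 degrees


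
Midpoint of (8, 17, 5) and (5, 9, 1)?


Midpoint = ((8+5)/2, (17+9)/2, (5+1)/2) = (6.5, 13, 3)

(6.5, 13, 3)


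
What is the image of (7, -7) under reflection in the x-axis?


Reflection across x-axis: (x, y) -> (x, -y)
(7, -7) -> (7, 7)

(7, 7)


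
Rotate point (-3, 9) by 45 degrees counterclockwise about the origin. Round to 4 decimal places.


x' = -3*cos(45) - 9*sin(45) = -8.4853
y' = -3*sin(45) + 9*cos(45) = 4.2426

(-8.4853, 4.2426)


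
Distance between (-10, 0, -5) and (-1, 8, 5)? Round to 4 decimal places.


d = sqrt((-1--10)^2 + (8-0)^2 + (5--5)^2) = 15.6525

15.6525


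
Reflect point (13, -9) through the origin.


Reflection through origin: (x, y) -> (-x, -y)
(13, -9) -> (-13, 9)

(-13, 9)


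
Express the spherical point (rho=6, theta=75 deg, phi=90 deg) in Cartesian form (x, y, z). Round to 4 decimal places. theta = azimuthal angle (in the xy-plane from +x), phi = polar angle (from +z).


x = 6 * sin(90) * cos(75) = 1.5529
y = 6 * sin(90) * sin(75) = 5.7956
z = 6 * cos(90) = 0

(1.5529, 5.7956, 0)


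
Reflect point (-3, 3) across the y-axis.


Reflection across y-axis: (x, y) -> (-x, y)
(-3, 3) -> (3, 3)

(3, 3)


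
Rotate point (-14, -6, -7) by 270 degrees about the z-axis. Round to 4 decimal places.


x' = -14*cos(270) - -6*sin(270) = -6
y' = -14*sin(270) + -6*cos(270) = 14
z' = -7

(-6, 14, -7)


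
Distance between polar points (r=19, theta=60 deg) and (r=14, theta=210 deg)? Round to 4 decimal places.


d = sqrt(r1^2 + r2^2 - 2*r1*r2*cos(t2-t1))
d = sqrt(19^2 + 14^2 - 2*19*14*cos(210-60)) = 31.9018

31.9018


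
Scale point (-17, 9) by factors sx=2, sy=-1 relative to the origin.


Scaling: (x*sx, y*sy) = (-17*2, 9*-1) = (-34, -9)

(-34, -9)


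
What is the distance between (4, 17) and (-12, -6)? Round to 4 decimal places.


d = sqrt((-12-4)^2 + (-6-17)^2) = 28.0179

28.0179


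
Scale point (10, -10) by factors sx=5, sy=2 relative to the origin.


Scaling: (x*sx, y*sy) = (10*5, -10*2) = (50, -20)

(50, -20)


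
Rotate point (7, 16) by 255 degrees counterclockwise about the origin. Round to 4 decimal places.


x' = 7*cos(255) - 16*sin(255) = 13.6431
y' = 7*sin(255) + 16*cos(255) = -10.9026

(13.6431, -10.9026)


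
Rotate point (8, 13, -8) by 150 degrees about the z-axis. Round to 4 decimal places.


x' = 8*cos(150) - 13*sin(150) = -13.4282
y' = 8*sin(150) + 13*cos(150) = -7.2583
z' = -8

(-13.4282, -7.2583, -8)


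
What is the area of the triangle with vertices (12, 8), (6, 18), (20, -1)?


Area = |x1(y2-y3) + x2(y3-y1) + x3(y1-y2)| / 2
= |12*(18--1) + 6*(-1-8) + 20*(8-18)| / 2
= 13

13


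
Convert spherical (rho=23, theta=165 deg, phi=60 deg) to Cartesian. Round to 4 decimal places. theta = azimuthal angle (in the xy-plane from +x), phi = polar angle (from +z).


x = 23 * sin(60) * cos(165) = -19.2399
y = 23 * sin(60) * sin(165) = 5.1553
z = 23 * cos(60) = 11.5

(-19.2399, 5.1553, 11.5)


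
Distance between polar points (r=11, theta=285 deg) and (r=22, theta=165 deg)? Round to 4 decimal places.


d = sqrt(r1^2 + r2^2 - 2*r1*r2*cos(t2-t1))
d = sqrt(11^2 + 22^2 - 2*11*22*cos(165-285)) = 29.1033

29.1033


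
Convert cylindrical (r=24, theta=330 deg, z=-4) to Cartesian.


x = 24 * cos(330) = 20.7846
y = 24 * sin(330) = -12
z = -4

(20.7846, -12, -4)


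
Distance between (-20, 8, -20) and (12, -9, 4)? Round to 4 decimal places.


d = sqrt((12--20)^2 + (-9-8)^2 + (4--20)^2) = 43.4626

43.4626
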